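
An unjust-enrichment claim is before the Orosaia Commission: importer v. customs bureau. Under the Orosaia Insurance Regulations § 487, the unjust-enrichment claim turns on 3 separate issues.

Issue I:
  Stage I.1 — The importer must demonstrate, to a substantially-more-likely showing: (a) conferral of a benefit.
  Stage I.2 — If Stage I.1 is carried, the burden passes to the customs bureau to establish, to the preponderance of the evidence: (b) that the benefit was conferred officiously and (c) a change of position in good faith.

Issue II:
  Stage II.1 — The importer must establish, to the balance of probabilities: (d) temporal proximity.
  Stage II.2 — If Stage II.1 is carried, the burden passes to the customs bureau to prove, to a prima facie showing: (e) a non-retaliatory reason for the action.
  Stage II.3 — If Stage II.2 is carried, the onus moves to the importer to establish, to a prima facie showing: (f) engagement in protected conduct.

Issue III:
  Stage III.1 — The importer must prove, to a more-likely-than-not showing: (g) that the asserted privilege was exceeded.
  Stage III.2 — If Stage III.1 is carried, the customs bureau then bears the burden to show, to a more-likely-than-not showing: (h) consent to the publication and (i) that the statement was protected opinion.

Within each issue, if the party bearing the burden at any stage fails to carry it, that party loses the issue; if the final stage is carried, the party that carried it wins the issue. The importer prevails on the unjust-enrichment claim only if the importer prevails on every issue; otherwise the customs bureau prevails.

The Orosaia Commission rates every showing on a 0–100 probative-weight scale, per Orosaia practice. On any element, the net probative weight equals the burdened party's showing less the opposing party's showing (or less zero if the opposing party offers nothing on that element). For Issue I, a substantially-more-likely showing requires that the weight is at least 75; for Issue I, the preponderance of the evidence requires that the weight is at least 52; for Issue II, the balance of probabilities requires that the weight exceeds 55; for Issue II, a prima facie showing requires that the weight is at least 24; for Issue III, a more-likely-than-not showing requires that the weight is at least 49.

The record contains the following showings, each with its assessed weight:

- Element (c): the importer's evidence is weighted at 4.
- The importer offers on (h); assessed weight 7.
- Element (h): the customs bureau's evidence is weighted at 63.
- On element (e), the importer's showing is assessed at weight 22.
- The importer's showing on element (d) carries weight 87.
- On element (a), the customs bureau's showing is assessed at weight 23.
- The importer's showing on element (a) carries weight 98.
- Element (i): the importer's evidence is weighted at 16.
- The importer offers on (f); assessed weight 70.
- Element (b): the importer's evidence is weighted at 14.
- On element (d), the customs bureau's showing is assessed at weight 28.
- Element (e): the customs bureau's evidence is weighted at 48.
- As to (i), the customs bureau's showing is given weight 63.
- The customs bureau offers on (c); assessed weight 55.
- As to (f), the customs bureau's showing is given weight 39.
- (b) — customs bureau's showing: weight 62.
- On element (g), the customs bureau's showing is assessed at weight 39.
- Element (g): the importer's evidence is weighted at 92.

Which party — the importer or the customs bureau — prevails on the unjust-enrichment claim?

— Issue I —
Stage I.1 (importer, a substantially-more-likely showing, weight is at least 75): (a) net 98−23=75 ≥ 75 — meets.
  The importer carries Stage I.1; the customs bureau now bears the burden.
Stage I.2 (customs bureau, the preponderance of the evidence, weight is at least 52): (b) net 62−14=48 < 52 — fails; (c) net 55−4=51 < 52 — fails.
  Stage I.2 not carried; the customs bureau fails its burden.
The importer prevails on this issue.
— Issue II —
At Stage II.1 the importer must meet the balance of probabilities (weight exceeds 55): on (d) the weight is 87 less the opposing 28 gives net 59, which does exceed 55, so (d) meets the standard.
  Stage II.1 is satisfied; the onus moves to the customs bureau.
At Stage II.2 the customs bureau must meet a prima facie showing (weight is at least 24): on (e) the weight is 48 less the opposing 22 gives net 26, which does reach 24, so (e) meets the standard.
  All elements met. The burden passes to the importer.
At Stage II.3 the importer must meet a prima facie showing (weight is at least 24): on (f) the weight is 70 less the opposing 39 gives net 31, which does reach 24, so (f) meets the standard.
  All elements met at the final stage.
Every stage carried; the importer prevails on this issue.
— Issue III —
At Stage III.1 the importer must meet a more-likely-than-not showing (weight is at least 49): on (g) the weight is 92 less the opposing 39 gives net 53, ≥ 49, so (g) meets the standard.
  Stage III.1 is satisfied; the onus moves to the customs bureau.
At Stage III.2 the customs bureau must meet a more-likely-than-not showing (weight is at least 49): on (h) the weight is 63 less the opposing 7 gives net 56, ≥ 49, so (h) meets the standard; on (i) the weight is 63 less the opposing 16 gives net 47, which does not reach 49, so (i) does not meet the standard.
  Not every element is met, so the customs bureau fails to carry Stage III.2.
So the importer prevails on this issue.
Per-issue: Issue I → importer; Issue II → importer; Issue III → importer. The importer must prevail on every issue; overall, the importer prevails.

importer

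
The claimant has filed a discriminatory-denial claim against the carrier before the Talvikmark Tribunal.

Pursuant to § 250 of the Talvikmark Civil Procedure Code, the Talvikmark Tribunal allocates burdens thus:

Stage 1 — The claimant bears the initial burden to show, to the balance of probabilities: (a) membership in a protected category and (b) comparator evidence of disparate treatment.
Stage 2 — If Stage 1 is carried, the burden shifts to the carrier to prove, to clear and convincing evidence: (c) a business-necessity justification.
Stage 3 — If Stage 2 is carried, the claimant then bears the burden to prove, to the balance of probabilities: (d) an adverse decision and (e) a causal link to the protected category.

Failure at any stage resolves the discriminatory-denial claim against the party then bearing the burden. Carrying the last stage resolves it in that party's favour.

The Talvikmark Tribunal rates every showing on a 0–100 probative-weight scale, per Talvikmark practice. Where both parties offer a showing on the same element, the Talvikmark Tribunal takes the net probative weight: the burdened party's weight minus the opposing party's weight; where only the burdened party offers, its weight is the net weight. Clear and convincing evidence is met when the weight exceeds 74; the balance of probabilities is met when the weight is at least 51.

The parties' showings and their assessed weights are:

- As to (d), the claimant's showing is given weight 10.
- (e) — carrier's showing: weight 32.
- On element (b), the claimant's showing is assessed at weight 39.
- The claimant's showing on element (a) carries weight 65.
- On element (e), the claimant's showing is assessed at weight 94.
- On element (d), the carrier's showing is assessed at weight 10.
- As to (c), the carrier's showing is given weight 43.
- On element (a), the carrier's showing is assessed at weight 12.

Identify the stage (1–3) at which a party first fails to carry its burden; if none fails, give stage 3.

Stage 1 — burden on claimant; standard: the balance of probabilities (weight is at least 51).
    (a): 65 − 12 = 53 ≥ 51 [met]
    (b): 39 < 51 [not met]
  Stage 1 not carried; the claimant fails its burden.
The carrier prevails.

stage 1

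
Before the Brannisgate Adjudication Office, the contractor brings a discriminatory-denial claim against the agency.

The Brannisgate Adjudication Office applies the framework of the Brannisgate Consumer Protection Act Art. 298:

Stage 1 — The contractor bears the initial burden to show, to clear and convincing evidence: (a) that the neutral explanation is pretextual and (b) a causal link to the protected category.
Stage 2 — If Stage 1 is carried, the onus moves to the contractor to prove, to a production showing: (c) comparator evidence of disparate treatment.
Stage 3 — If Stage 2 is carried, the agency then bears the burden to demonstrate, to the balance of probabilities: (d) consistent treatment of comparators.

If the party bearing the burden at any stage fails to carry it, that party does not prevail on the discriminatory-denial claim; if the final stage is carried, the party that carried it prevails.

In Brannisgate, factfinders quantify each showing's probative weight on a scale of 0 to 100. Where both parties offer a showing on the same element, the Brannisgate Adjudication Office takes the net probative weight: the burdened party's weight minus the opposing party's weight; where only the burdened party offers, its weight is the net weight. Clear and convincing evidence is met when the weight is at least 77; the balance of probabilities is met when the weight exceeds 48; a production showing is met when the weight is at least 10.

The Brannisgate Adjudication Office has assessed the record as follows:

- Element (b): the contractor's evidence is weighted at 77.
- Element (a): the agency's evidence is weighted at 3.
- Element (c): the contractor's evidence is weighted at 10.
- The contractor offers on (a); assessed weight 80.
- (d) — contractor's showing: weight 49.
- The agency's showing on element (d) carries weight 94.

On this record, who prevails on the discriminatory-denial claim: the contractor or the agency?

contractor

At Stage 1 the contractor must meet clear and convincing evidence (weight is at least 77): on (a) the weight is 80 less the opposing 3 gives net 77, which does reach 77, so (a) meets the standard; on (b) the weight is 77, ≥ 77, so (b) meets the standard.
  Stage 1 is satisfied; the contractor continues to bear the burden.
At Stage 2 the contractor must meet a production showing (weight is at least 10): on (c) the weight is 10, ≥ 10, so (c) meets the standard.
  Stage 2 is satisfied; the onus moves to the agency.
At Stage 3 the agency must meet the balance of probabilities (weight exceeds 48): on (d) the weight is 94 less the opposing 49 gives net 45, which does not exceed 48, so (d) does not meet the standard.
  The agency does not carry Stage 3.
So the contractor prevails.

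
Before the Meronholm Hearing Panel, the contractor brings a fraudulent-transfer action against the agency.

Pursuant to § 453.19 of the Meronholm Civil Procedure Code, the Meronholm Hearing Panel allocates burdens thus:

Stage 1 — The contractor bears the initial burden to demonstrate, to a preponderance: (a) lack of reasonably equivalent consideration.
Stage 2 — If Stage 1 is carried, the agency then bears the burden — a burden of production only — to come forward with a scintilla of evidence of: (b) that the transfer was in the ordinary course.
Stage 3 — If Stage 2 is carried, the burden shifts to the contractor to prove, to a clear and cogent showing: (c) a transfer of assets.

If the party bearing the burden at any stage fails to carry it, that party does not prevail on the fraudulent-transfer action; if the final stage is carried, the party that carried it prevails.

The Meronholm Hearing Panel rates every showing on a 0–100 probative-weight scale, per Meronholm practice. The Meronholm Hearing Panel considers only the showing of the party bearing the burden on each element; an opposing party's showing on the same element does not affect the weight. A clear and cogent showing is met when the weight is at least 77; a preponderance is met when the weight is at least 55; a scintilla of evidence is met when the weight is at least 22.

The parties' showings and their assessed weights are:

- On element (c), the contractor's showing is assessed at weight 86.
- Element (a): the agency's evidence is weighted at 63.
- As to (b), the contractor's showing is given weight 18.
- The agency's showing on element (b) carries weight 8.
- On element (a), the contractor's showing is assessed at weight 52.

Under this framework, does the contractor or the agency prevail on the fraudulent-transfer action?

Stage 1 — burden on contractor; standard: a preponderance (weight is at least 55).
    (a): 52 (agency's 63 disregarded) < 55 [not met]
  The contractor does not carry Stage 1.
So the agency prevails.

agency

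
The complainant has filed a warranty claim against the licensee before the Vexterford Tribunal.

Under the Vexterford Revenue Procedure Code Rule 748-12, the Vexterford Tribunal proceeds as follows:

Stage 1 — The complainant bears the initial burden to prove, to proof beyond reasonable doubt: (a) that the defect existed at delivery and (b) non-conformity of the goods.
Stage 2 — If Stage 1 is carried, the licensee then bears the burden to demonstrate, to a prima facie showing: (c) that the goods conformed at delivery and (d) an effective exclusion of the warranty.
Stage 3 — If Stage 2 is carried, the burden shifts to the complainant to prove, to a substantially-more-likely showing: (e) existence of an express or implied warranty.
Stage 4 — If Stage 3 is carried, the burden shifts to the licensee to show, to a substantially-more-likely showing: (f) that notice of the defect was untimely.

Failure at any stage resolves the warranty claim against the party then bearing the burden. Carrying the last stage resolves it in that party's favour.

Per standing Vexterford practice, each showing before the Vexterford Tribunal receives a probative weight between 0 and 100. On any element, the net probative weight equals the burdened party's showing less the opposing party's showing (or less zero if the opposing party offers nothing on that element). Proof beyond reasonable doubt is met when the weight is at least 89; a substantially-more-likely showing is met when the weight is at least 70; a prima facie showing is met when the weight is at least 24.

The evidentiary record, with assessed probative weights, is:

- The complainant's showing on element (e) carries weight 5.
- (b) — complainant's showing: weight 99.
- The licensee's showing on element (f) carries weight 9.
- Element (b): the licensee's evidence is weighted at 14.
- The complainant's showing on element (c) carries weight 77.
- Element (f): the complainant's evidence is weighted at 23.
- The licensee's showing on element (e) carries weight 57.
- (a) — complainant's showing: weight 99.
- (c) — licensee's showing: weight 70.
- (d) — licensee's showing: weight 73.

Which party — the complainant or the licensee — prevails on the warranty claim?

Stage 1 — burden on complainant; standard: proof beyond reasonable doubt (weight is at least 89).
    (a): 99 ≥ 89 [met]
    (b): 99 − 14 = 85 < 89 [not met]
  The complainant does not carry Stage 1.
The analysis ends at Stage 1; the licensee prevails.

licensee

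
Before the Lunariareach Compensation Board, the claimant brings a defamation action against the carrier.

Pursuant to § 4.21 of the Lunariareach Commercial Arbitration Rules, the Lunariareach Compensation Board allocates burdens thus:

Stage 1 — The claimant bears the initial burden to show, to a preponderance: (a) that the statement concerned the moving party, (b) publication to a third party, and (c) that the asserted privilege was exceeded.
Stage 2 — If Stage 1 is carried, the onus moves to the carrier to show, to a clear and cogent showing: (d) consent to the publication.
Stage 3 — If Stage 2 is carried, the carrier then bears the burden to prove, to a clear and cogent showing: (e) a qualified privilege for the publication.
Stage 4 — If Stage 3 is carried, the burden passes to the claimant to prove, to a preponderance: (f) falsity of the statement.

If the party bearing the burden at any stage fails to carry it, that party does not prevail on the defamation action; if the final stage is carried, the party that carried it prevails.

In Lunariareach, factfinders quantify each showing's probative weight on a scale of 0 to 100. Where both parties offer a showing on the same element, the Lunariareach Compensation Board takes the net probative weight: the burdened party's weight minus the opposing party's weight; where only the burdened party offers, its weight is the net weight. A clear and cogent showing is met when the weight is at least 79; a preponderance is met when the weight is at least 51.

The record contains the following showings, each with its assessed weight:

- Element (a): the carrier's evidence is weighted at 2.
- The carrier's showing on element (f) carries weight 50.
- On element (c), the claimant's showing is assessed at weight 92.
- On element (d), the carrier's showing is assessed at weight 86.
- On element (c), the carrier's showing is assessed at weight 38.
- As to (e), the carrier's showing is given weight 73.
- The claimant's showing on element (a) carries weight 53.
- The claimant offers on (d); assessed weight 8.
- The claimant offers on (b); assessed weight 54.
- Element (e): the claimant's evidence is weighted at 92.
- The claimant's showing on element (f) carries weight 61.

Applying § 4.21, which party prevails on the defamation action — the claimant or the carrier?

Stage 1 (claimant, a preponderance, weight is at least 51): (a) net 53−2=51 ≥ 51 — meets; (b) 54 ≥ 51 — meets; (c) net 92−38=54 ≥ 51 — meets.
  The claimant carries Stage 1; the carrier now bears the burden.
Stage 2 (carrier, a clear and cogent showing, weight is at least 79): (d) net 86−8=78 < 79 — fails.
  Not every element is met, so the carrier fails to carry Stage 2.
The claimant prevails.

claimant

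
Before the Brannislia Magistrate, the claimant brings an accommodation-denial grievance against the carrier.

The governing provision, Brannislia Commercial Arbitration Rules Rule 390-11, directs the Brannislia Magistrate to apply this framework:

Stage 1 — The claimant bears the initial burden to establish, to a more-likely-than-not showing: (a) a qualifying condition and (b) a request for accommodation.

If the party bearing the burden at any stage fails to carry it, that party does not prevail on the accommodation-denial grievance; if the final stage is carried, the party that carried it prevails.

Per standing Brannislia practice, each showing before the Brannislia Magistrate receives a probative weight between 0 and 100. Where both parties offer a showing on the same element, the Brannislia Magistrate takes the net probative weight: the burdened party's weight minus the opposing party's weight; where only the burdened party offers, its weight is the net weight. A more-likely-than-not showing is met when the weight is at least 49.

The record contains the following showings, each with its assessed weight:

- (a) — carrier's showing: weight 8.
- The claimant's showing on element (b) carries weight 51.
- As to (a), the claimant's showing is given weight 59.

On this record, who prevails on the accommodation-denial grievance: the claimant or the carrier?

Stage 1 (claimant, a more-likely-than-not showing, weight is at least 49): (a) net 59−8=51 ≥ 49 — meets; (b) 51 ≥ 49 — meets.
  The claimant carries the last stage.
With every stage satisfied, the claimant prevails.

claimant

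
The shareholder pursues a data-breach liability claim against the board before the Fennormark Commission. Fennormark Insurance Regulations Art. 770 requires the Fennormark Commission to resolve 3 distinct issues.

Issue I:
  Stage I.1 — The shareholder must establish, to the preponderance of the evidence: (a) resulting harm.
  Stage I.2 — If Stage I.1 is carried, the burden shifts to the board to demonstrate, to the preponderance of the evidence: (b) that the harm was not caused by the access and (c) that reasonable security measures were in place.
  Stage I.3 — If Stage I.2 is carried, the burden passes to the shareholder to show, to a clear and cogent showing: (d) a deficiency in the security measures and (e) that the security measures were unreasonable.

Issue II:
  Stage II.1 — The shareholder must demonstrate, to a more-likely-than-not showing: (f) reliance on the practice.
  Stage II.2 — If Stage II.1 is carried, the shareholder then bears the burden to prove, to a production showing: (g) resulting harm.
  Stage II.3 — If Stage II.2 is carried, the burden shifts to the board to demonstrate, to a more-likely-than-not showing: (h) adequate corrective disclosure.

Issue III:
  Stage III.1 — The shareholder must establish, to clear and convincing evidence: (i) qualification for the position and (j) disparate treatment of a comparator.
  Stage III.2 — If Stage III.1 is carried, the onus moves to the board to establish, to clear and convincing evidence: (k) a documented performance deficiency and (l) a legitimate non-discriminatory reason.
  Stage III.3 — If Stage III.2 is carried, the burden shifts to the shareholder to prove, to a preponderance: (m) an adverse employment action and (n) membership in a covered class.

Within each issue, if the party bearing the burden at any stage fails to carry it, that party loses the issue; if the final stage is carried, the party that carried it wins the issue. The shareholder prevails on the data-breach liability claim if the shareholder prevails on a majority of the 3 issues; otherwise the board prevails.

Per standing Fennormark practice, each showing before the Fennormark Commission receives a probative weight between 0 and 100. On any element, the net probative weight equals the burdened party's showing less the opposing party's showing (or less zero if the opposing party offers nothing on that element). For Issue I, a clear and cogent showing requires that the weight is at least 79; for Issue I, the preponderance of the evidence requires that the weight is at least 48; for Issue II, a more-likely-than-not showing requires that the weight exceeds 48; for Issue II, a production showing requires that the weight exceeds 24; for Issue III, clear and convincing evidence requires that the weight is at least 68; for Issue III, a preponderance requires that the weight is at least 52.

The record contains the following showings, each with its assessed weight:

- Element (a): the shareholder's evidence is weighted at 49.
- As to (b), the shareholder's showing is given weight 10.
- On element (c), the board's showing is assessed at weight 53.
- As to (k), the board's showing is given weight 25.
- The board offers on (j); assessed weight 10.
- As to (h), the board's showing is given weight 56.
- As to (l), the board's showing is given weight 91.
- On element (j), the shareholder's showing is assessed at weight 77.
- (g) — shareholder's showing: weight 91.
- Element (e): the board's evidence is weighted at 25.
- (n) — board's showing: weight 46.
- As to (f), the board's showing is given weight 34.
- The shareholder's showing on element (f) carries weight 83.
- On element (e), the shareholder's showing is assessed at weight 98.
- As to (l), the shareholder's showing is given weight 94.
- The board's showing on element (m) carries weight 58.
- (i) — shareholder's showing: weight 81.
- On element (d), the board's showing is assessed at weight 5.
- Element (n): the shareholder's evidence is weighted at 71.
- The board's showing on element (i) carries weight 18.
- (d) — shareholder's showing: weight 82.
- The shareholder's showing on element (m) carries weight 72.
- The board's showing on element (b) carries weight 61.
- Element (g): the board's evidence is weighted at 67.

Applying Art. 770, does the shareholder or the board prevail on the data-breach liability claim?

board

— Issue I —
Stage I.1 — burden on shareholder; standard: the preponderance of the evidence (weight is at least 48).
    (a): 49 ≥ 48 [met]
  Stage I.1 carried; the burden shifts to the board.
Stage I.2 — burden on board; standard: the preponderance of the evidence (weight is at least 48).
    (b): 61 − 10 = 51 ≥ 48 [met]
    (c): 53 ≥ 48 [met]
  The board carries Stage I.2; the shareholder now bears the burden.
Stage I.3 — burden on shareholder; standard: a clear and cogent showing (weight is at least 79).
    (d): 82 − 5 = 77 < 79 [not met]
    (e): 98 − 25 = 73 < 79 [not met]
  Stage I.3 not carried; the shareholder fails its burden.
The analysis ends at Stage I.3; the board prevails on this issue.
— Issue II —
Stage II.1 — burden on shareholder; standard: a more-likely-than-not showing (weight exceeds 48).
    (f): 83 − 34 = 49 > 48 [met]
  Stage II.1 carried; the burden remains with the shareholder.
Stage II.2 — burden on shareholder; standard: a production showing (weight exceeds 24).
    (g): 91 − 67 = 24 ≤ 24 [not met]
  Stage II.2 not carried; the shareholder fails its burden.
The analysis ends at Stage II.2; the board prevails on this issue.
— Issue III —
Stage III.1 (shareholder, clear and convincing evidence, weight is at least 68): (i) net 81−18=63 < 68 — fails; (j) net 77−10=67 < 68 — fails.
  Not every element is met, so the shareholder fails to carry Stage III.1.
So the board prevails on this issue.
Per-issue: Issue I → board; Issue II → board; Issue III → board. The shareholder must prevail on a majority of issues; overall, the board prevails.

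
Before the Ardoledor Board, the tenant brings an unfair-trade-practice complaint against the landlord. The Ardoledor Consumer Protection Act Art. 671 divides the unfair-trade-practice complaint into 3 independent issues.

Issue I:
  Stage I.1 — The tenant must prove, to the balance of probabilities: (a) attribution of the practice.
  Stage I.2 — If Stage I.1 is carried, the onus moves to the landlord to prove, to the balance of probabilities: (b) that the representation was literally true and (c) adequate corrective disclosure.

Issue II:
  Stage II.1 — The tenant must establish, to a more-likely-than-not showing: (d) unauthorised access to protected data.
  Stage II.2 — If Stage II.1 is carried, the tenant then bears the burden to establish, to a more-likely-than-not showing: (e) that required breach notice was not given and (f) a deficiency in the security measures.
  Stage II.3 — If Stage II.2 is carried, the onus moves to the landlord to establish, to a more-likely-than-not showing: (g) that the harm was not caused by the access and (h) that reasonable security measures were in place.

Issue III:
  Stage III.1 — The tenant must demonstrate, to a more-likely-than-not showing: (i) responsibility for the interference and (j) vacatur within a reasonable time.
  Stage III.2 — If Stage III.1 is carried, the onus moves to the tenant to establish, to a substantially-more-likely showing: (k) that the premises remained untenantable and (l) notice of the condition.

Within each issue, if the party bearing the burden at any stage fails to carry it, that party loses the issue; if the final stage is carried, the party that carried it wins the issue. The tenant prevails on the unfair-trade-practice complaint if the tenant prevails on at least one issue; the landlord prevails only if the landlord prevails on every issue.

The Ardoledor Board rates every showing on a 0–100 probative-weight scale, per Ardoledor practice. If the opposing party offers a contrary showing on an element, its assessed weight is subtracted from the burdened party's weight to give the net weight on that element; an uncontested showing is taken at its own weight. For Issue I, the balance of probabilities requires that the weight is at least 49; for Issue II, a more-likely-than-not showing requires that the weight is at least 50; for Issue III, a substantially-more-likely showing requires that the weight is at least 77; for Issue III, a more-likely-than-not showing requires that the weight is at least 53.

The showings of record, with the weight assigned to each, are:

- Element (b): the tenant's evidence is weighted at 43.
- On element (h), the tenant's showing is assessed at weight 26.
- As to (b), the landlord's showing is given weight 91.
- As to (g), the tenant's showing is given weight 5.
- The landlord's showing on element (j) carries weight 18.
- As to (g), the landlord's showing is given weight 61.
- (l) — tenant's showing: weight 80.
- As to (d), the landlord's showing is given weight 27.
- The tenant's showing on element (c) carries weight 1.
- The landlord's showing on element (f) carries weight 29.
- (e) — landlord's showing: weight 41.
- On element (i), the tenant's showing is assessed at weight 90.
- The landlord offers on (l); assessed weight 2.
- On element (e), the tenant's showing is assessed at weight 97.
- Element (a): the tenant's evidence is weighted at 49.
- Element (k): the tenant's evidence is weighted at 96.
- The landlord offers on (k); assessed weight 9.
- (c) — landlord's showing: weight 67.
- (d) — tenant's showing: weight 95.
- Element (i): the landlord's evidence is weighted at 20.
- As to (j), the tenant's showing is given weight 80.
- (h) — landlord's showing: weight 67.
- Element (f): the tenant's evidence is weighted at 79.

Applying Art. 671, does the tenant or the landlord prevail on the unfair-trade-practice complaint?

tenant

— Issue I —
Stage I.1 — burden on tenant; standard: the balance of probabilities (weight is at least 49).
    (a): 49 ≥ 49 [met]
  The tenant carries Stage I.1; the landlord now bears the burden.
Stage I.2 — burden on landlord; standard: the balance of probabilities (weight is at least 49).
    (b): 91 − 43 = 48 < 49 [not met]
    (c): 67 − 1 = 66 ≥ 49 [met]
  Stage I.2 not carried; the landlord fails its burden.
The analysis ends at Stage I.2; the tenant prevails on this issue.
— Issue II —
Stage II.1 — burden on tenant; standard: a more-likely-than-not showing (weight is at least 50).
    (d): 95 − 27 = 68 ≥ 50 [met]
  Stage II.1 carried; the burden remains with the tenant.
Stage II.2 — burden on tenant; standard: a more-likely-than-not showing (weight is at least 50).
    (e): 97 − 41 = 56 ≥ 50 [met]
    (f): 79 − 29 = 50 ≥ 50 [met]
  The tenant carries Stage II.2; the landlord now bears the burden.
Stage II.3 — burden on landlord; standard: a more-likely-than-not showing (weight is at least 50).
    (g): 61 − 5 = 56 ≥ 50 [met]
    (h): 67 − 26 = 41 < 50 [not met]
  The landlord does not carry Stage II.3.
The tenant prevails on this issue.
— Issue III —
At Stage III.1 the tenant must meet a more-likely-than-not showing (weight is at least 53): on (i) the weight is 90 less the opposing 20 gives net 70, which does reach 53, so (i) meets the standard; on (j) the weight is 80 less the opposing 18 gives net 62, which does reach 53, so (j) meets the standard.
  Stage III.1 carried; the burden remains with the tenant.
At Stage III.2 the tenant must meet a substantially-more-likely showing (weight is at least 77): on (k) the weight is 96 less the opposing 9 gives net 87, which does reach 77, so (k) meets the standard; on (l) the weight is 80 less the opposing 2 gives net 78, ≥ 77, so (l) meets the standard.
  The tenant carries the last stage.
With every stage satisfied, the tenant prevails on this issue.
Per-issue: Issue I → tenant; Issue II → tenant; Issue III → tenant. The tenant must prevail on at least one issue; overall, the tenant prevails.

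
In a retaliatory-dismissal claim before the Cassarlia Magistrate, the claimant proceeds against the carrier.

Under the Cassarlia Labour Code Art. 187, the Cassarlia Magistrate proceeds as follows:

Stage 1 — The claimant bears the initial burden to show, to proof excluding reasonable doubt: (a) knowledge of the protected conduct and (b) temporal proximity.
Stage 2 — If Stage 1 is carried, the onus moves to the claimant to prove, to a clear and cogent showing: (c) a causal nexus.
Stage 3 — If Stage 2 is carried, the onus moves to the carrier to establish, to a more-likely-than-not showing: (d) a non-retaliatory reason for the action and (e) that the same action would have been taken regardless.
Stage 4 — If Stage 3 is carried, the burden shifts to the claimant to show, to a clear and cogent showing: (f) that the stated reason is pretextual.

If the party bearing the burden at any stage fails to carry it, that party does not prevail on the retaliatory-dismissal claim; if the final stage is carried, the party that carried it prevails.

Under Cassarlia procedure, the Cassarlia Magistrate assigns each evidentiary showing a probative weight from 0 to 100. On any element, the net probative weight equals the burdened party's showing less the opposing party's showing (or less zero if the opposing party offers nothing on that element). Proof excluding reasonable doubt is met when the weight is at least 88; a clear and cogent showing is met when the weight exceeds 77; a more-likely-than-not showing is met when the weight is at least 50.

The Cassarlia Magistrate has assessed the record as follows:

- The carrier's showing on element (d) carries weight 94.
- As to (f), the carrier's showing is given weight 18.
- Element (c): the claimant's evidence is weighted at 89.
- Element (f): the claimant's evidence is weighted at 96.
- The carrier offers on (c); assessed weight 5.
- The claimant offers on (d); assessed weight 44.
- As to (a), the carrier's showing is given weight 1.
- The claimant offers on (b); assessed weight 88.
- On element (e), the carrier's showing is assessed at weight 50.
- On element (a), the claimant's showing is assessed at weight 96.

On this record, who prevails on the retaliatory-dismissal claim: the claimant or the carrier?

claimant

At Stage 1 the claimant must meet proof excluding reasonable doubt (weight is at least 88): on (a) the weight is 96 less the opposing 1 gives net 95, ≥ 88, so (a) meets the standard; on (b) the weight is 88, which does reach 88, so (b) meets the standard.
  Stage 1 carried; the burden remains with the claimant.
At Stage 2 the claimant must meet a clear and cogent showing (weight exceeds 77): on (c) the weight is 89 less the opposing 5 gives net 84, > 77, so (c) meets the standard.
  Stage 2 carried; the burden shifts to the carrier.
At Stage 3 the carrier must meet a more-likely-than-not showing (weight is at least 50): on (d) the weight is 94 less the opposing 44 gives net 50, ≥ 50, so (d) meets the standard; on (e) the weight is 50, which does reach 50, so (e) meets the standard.
  Stage 3 carried; the burden shifts to the claimant.
At Stage 4 the claimant must meet a clear and cogent showing (weight exceeds 77): on (f) the weight is 96 less the opposing 18 gives net 78, which does exceed 77, so (f) meets the standard.
  The claimant carries the last stage.
All stages carried — the claimant prevails.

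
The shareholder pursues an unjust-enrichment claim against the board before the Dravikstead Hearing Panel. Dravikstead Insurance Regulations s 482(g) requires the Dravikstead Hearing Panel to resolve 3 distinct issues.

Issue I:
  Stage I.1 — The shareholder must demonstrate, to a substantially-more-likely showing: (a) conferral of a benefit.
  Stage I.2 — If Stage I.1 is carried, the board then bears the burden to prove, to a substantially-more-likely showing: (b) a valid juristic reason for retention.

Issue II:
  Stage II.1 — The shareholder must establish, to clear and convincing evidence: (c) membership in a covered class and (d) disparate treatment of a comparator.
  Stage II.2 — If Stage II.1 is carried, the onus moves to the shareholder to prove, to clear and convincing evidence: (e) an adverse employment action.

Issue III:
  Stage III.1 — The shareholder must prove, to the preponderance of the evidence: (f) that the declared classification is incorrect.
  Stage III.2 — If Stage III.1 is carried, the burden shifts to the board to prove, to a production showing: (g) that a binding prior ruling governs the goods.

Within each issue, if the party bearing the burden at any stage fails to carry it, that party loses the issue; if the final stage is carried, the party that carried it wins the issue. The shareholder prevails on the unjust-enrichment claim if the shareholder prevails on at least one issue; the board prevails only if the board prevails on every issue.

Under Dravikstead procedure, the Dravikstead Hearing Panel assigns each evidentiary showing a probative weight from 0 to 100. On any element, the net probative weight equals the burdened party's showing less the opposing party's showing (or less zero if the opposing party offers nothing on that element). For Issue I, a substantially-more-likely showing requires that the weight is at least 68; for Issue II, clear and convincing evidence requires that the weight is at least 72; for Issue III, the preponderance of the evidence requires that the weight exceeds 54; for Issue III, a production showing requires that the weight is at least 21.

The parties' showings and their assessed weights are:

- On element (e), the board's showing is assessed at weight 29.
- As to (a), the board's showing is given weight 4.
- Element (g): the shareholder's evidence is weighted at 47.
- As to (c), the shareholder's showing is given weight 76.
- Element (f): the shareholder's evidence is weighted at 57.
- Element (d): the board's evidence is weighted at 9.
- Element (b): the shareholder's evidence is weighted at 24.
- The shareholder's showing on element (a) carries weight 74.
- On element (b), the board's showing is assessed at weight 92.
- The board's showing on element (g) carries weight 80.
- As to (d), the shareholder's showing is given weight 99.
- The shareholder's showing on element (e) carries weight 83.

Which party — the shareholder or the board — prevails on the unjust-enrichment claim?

board

— Issue I —
Stage I.1 (shareholder, a substantially-more-likely showing, weight is at least 68): (a) net 74−4=70 ≥ 68 — meets.
  All elements met. The burden passes to the board.
Stage I.2 (board, a substantially-more-likely showing, weight is at least 68): (b) net 92−24=68 ≥ 68 — meets.
  All elements met at the final stage.
With every stage satisfied, the board prevails on this issue.
— Issue II —
Stage II.1 (shareholder, clear and convincing evidence, weight is at least 72): (c) 76 ≥ 72 — meets; (d) net 99−9=90 ≥ 72 — meets.
  All elements met. The shareholder retains the burden for Stage II.2.
Stage II.2 (shareholder, clear and convincing evidence, weight is at least 72): (e) net 83−29=54 < 72 — fails.
  The shareholder does not carry Stage II.2.
The analysis ends at Stage II.2; the board prevails on this issue.
— Issue III —
Stage III.1 (shareholder, the preponderance of the evidence, weight exceeds 54): (f) 57 > 54 — meets.
  Stage III.1 is satisfied; the onus moves to the board.
Stage III.2 (board, a production showing, weight is at least 21): (g) net 80−47=33 ≥ 21 — meets.
  Stage III.2 carried; the final stage is satisfied.
With every stage satisfied, the board prevails on this issue.
Per-issue: Issue I → board; Issue II → board; Issue III → board. The shareholder must prevail on at least one issue; overall, the board prevails.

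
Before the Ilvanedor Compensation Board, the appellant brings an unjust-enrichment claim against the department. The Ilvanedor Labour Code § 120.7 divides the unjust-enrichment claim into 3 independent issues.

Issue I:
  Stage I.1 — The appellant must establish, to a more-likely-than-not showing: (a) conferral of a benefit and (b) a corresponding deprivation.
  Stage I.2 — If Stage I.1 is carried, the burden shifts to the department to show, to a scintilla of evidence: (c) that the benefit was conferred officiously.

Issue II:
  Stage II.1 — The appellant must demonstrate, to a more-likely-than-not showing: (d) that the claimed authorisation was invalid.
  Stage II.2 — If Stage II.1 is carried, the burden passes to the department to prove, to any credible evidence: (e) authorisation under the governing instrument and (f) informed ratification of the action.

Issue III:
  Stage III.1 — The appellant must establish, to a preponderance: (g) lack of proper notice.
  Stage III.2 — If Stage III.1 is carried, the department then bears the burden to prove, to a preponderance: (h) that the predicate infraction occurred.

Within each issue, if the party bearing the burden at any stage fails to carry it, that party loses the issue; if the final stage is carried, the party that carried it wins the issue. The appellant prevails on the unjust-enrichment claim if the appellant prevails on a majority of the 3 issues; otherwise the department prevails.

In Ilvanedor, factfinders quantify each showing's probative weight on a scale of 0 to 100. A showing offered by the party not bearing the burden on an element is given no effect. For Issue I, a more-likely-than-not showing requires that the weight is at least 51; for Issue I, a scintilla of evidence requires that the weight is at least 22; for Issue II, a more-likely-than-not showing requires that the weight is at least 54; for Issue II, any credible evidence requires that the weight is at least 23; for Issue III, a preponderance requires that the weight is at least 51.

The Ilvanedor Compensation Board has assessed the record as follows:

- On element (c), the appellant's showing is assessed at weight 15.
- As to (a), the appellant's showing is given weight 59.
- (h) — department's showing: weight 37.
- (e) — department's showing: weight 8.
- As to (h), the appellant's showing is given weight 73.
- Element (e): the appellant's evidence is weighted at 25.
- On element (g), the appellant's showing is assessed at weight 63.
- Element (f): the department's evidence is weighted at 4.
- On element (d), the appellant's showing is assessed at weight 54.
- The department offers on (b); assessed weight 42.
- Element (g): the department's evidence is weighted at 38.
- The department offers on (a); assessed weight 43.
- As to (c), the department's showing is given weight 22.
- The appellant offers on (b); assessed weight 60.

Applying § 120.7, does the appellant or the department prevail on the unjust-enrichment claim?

— Issue I —
Stage I.1 (appellant, a more-likely-than-not showing, weight is at least 51): (a) 59 (department's 43 disregarded) ≥ 51 — meets; (b) 60 (department's 42 disregarded) ≥ 51 — meets.
  Stage I.1 is satisfied; the onus moves to the department.
Stage I.2 (department, a scintilla of evidence, weight is at least 22): (c) 22 (appellant's 15 disregarded) ≥ 22 — meets.
  All elements met at the final stage.
Every stage carried; the department prevails on this issue.
— Issue II —
Stage II.1 (appellant, a more-likely-than-not showing, weight is at least 54): (d) 54 ≥ 54 — meets.
  Stage II.1 is satisfied; the onus moves to the department.
Stage II.2 (department, any credible evidence, weight is at least 23): (e) 8 (appellant's 25 disregarded) < 23 — fails; (f) 4 < 23 — fails.
  The department does not carry Stage II.2.
The analysis ends at Stage II.2; the appellant prevails on this issue.
— Issue III —
Stage III.1 (appellant, a preponderance, weight is at least 51): (g) 63 (department's 38 disregarded) ≥ 51 — meets.
  The appellant carries Stage III.1; the department now bears the burden.
Stage III.2 (department, a preponderance, weight is at least 51): (h) 37 (appellant's 73 disregarded) < 51 — fails.
  The department does not carry Stage III.2.
The analysis ends at Stage III.2; the appellant prevails on this issue.
Per-issue: Issue I → department; Issue II → appellant; Issue III → appellant. The appellant must prevail on a majority of issues; overall, the appellant prevails.

appellant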